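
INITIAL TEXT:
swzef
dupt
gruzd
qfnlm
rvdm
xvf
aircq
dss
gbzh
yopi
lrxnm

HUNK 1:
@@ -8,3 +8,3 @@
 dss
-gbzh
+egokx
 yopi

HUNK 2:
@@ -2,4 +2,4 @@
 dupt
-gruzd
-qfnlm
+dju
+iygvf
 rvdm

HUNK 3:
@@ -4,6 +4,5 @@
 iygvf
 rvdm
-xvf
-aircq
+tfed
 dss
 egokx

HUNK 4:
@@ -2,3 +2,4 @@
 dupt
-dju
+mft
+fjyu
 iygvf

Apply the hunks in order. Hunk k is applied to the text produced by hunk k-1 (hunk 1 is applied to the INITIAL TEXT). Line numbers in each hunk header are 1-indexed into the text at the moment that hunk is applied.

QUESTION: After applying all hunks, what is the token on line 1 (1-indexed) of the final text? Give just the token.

Answer: swzef

Derivation:
Hunk 1: at line 8 remove [gbzh] add [egokx] -> 11 lines: swzef dupt gruzd qfnlm rvdm xvf aircq dss egokx yopi lrxnm
Hunk 2: at line 2 remove [gruzd,qfnlm] add [dju,iygvf] -> 11 lines: swzef dupt dju iygvf rvdm xvf aircq dss egokx yopi lrxnm
Hunk 3: at line 4 remove [xvf,aircq] add [tfed] -> 10 lines: swzef dupt dju iygvf rvdm tfed dss egokx yopi lrxnm
Hunk 4: at line 2 remove [dju] add [mft,fjyu] -> 11 lines: swzef dupt mft fjyu iygvf rvdm tfed dss egokx yopi lrxnm
Final line 1: swzef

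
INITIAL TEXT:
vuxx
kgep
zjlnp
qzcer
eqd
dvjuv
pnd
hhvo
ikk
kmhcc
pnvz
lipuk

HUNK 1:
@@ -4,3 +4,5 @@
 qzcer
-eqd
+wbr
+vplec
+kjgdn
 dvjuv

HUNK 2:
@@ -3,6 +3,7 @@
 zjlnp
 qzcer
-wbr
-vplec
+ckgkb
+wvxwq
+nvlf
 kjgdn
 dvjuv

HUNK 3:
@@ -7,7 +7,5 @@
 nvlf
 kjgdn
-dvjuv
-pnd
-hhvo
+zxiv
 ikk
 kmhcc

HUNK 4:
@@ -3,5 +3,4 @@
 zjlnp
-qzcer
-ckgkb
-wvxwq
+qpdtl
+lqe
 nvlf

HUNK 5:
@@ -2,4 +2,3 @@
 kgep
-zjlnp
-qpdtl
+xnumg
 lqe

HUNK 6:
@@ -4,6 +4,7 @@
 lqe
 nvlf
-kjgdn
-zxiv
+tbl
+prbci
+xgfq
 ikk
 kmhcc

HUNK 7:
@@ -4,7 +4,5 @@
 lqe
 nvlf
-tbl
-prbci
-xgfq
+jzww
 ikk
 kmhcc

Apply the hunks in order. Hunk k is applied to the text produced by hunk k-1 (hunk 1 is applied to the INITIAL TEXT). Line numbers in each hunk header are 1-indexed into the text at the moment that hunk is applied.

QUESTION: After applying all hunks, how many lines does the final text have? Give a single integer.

Hunk 1: at line 4 remove [eqd] add [wbr,vplec,kjgdn] -> 14 lines: vuxx kgep zjlnp qzcer wbr vplec kjgdn dvjuv pnd hhvo ikk kmhcc pnvz lipuk
Hunk 2: at line 3 remove [wbr,vplec] add [ckgkb,wvxwq,nvlf] -> 15 lines: vuxx kgep zjlnp qzcer ckgkb wvxwq nvlf kjgdn dvjuv pnd hhvo ikk kmhcc pnvz lipuk
Hunk 3: at line 7 remove [dvjuv,pnd,hhvo] add [zxiv] -> 13 lines: vuxx kgep zjlnp qzcer ckgkb wvxwq nvlf kjgdn zxiv ikk kmhcc pnvz lipuk
Hunk 4: at line 3 remove [qzcer,ckgkb,wvxwq] add [qpdtl,lqe] -> 12 lines: vuxx kgep zjlnp qpdtl lqe nvlf kjgdn zxiv ikk kmhcc pnvz lipuk
Hunk 5: at line 2 remove [zjlnp,qpdtl] add [xnumg] -> 11 lines: vuxx kgep xnumg lqe nvlf kjgdn zxiv ikk kmhcc pnvz lipuk
Hunk 6: at line 4 remove [kjgdn,zxiv] add [tbl,prbci,xgfq] -> 12 lines: vuxx kgep xnumg lqe nvlf tbl prbci xgfq ikk kmhcc pnvz lipuk
Hunk 7: at line 4 remove [tbl,prbci,xgfq] add [jzww] -> 10 lines: vuxx kgep xnumg lqe nvlf jzww ikk kmhcc pnvz lipuk
Final line count: 10

Answer: 10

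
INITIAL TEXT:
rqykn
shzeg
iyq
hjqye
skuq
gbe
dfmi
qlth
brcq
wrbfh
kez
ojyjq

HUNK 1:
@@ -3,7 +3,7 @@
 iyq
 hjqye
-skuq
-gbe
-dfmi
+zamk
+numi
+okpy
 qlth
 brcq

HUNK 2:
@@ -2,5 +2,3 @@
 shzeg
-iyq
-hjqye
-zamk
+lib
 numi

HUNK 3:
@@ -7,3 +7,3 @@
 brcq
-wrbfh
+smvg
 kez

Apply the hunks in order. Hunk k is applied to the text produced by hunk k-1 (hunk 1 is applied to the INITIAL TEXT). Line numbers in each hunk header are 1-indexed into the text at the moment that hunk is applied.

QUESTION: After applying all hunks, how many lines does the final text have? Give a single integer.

Hunk 1: at line 3 remove [skuq,gbe,dfmi] add [zamk,numi,okpy] -> 12 lines: rqykn shzeg iyq hjqye zamk numi okpy qlth brcq wrbfh kez ojyjq
Hunk 2: at line 2 remove [iyq,hjqye,zamk] add [lib] -> 10 lines: rqykn shzeg lib numi okpy qlth brcq wrbfh kez ojyjq
Hunk 3: at line 7 remove [wrbfh] add [smvg] -> 10 lines: rqykn shzeg lib numi okpy qlth brcq smvg kez ojyjq
Final line count: 10

Answer: 10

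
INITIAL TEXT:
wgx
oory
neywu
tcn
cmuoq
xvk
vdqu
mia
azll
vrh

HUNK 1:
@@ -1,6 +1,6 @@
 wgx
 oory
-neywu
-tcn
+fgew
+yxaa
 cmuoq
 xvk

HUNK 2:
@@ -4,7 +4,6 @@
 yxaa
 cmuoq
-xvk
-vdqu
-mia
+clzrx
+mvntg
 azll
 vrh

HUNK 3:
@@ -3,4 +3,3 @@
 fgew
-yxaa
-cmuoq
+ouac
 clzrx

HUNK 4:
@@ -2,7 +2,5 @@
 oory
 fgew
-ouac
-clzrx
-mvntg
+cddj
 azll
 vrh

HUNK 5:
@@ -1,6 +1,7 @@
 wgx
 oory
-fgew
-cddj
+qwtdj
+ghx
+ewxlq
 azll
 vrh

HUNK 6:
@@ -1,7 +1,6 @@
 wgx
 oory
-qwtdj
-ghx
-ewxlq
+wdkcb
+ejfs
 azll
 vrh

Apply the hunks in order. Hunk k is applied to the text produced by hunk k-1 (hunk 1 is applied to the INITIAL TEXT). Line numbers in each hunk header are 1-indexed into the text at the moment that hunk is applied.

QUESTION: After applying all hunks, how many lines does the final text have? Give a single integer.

Hunk 1: at line 1 remove [neywu,tcn] add [fgew,yxaa] -> 10 lines: wgx oory fgew yxaa cmuoq xvk vdqu mia azll vrh
Hunk 2: at line 4 remove [xvk,vdqu,mia] add [clzrx,mvntg] -> 9 lines: wgx oory fgew yxaa cmuoq clzrx mvntg azll vrh
Hunk 3: at line 3 remove [yxaa,cmuoq] add [ouac] -> 8 lines: wgx oory fgew ouac clzrx mvntg azll vrh
Hunk 4: at line 2 remove [ouac,clzrx,mvntg] add [cddj] -> 6 lines: wgx oory fgew cddj azll vrh
Hunk 5: at line 1 remove [fgew,cddj] add [qwtdj,ghx,ewxlq] -> 7 lines: wgx oory qwtdj ghx ewxlq azll vrh
Hunk 6: at line 1 remove [qwtdj,ghx,ewxlq] add [wdkcb,ejfs] -> 6 lines: wgx oory wdkcb ejfs azll vrh
Final line count: 6

Answer: 6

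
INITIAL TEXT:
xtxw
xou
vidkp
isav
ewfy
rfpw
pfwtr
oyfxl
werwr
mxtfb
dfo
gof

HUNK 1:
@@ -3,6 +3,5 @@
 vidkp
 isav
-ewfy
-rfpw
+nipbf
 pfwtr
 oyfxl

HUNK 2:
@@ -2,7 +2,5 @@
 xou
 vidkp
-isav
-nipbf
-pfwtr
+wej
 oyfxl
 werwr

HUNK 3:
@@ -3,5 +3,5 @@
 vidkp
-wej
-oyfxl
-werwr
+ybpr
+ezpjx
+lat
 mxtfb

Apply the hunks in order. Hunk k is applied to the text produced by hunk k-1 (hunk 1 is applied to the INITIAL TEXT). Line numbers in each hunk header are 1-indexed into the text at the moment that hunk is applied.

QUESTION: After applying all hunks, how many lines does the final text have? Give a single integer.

Answer: 9

Derivation:
Hunk 1: at line 3 remove [ewfy,rfpw] add [nipbf] -> 11 lines: xtxw xou vidkp isav nipbf pfwtr oyfxl werwr mxtfb dfo gof
Hunk 2: at line 2 remove [isav,nipbf,pfwtr] add [wej] -> 9 lines: xtxw xou vidkp wej oyfxl werwr mxtfb dfo gof
Hunk 3: at line 3 remove [wej,oyfxl,werwr] add [ybpr,ezpjx,lat] -> 9 lines: xtxw xou vidkp ybpr ezpjx lat mxtfb dfo gof
Final line count: 9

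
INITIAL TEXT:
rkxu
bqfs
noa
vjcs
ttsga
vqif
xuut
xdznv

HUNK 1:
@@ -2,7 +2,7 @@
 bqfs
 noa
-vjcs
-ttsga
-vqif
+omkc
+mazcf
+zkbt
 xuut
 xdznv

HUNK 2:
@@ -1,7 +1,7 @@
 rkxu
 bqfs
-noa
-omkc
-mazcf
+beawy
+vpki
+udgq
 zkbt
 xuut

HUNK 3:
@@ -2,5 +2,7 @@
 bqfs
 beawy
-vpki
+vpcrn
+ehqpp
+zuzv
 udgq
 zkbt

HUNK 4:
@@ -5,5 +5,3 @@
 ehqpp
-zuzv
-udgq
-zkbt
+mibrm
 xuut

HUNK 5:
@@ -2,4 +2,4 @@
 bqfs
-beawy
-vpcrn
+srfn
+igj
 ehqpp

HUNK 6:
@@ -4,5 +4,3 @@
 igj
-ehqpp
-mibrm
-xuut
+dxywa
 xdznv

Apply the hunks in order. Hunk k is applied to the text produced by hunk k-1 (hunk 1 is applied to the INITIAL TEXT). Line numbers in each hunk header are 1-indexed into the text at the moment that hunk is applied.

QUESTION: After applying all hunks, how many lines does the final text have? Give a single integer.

Answer: 6

Derivation:
Hunk 1: at line 2 remove [vjcs,ttsga,vqif] add [omkc,mazcf,zkbt] -> 8 lines: rkxu bqfs noa omkc mazcf zkbt xuut xdznv
Hunk 2: at line 1 remove [noa,omkc,mazcf] add [beawy,vpki,udgq] -> 8 lines: rkxu bqfs beawy vpki udgq zkbt xuut xdznv
Hunk 3: at line 2 remove [vpki] add [vpcrn,ehqpp,zuzv] -> 10 lines: rkxu bqfs beawy vpcrn ehqpp zuzv udgq zkbt xuut xdznv
Hunk 4: at line 5 remove [zuzv,udgq,zkbt] add [mibrm] -> 8 lines: rkxu bqfs beawy vpcrn ehqpp mibrm xuut xdznv
Hunk 5: at line 2 remove [beawy,vpcrn] add [srfn,igj] -> 8 lines: rkxu bqfs srfn igj ehqpp mibrm xuut xdznv
Hunk 6: at line 4 remove [ehqpp,mibrm,xuut] add [dxywa] -> 6 lines: rkxu bqfs srfn igj dxywa xdznv
Final line count: 6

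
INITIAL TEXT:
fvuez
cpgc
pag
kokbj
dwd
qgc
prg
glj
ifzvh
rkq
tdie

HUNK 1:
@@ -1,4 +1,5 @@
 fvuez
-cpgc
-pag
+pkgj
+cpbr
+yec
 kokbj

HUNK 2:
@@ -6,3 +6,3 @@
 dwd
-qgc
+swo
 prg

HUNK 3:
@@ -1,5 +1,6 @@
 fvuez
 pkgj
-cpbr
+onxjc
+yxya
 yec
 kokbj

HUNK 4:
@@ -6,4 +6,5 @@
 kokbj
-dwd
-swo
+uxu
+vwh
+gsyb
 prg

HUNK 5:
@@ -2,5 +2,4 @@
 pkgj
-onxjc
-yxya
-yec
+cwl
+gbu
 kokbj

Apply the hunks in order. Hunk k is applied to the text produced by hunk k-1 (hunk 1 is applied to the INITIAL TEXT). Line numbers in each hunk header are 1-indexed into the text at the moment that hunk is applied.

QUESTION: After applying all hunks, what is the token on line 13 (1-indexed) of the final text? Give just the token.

Hunk 1: at line 1 remove [cpgc,pag] add [pkgj,cpbr,yec] -> 12 lines: fvuez pkgj cpbr yec kokbj dwd qgc prg glj ifzvh rkq tdie
Hunk 2: at line 6 remove [qgc] add [swo] -> 12 lines: fvuez pkgj cpbr yec kokbj dwd swo prg glj ifzvh rkq tdie
Hunk 3: at line 1 remove [cpbr] add [onxjc,yxya] -> 13 lines: fvuez pkgj onxjc yxya yec kokbj dwd swo prg glj ifzvh rkq tdie
Hunk 4: at line 6 remove [dwd,swo] add [uxu,vwh,gsyb] -> 14 lines: fvuez pkgj onxjc yxya yec kokbj uxu vwh gsyb prg glj ifzvh rkq tdie
Hunk 5: at line 2 remove [onxjc,yxya,yec] add [cwl,gbu] -> 13 lines: fvuez pkgj cwl gbu kokbj uxu vwh gsyb prg glj ifzvh rkq tdie
Final line 13: tdie

Answer: tdie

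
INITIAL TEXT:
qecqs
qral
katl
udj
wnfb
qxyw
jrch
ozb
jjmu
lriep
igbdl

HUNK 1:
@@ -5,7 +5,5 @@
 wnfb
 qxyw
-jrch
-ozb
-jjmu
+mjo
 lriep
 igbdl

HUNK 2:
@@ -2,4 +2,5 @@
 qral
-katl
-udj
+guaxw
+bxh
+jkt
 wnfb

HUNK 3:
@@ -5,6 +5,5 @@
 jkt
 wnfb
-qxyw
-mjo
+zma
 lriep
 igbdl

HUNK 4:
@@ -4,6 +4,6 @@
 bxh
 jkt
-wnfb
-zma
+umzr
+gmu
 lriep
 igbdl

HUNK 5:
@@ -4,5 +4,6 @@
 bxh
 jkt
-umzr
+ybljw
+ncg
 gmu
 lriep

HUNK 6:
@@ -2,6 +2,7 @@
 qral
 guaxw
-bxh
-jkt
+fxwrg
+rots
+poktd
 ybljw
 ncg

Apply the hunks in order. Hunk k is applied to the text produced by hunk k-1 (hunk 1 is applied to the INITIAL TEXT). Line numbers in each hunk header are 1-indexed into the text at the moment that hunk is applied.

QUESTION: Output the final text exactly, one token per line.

Answer: qecqs
qral
guaxw
fxwrg
rots
poktd
ybljw
ncg
gmu
lriep
igbdl

Derivation:
Hunk 1: at line 5 remove [jrch,ozb,jjmu] add [mjo] -> 9 lines: qecqs qral katl udj wnfb qxyw mjo lriep igbdl
Hunk 2: at line 2 remove [katl,udj] add [guaxw,bxh,jkt] -> 10 lines: qecqs qral guaxw bxh jkt wnfb qxyw mjo lriep igbdl
Hunk 3: at line 5 remove [qxyw,mjo] add [zma] -> 9 lines: qecqs qral guaxw bxh jkt wnfb zma lriep igbdl
Hunk 4: at line 4 remove [wnfb,zma] add [umzr,gmu] -> 9 lines: qecqs qral guaxw bxh jkt umzr gmu lriep igbdl
Hunk 5: at line 4 remove [umzr] add [ybljw,ncg] -> 10 lines: qecqs qral guaxw bxh jkt ybljw ncg gmu lriep igbdl
Hunk 6: at line 2 remove [bxh,jkt] add [fxwrg,rots,poktd] -> 11 lines: qecqs qral guaxw fxwrg rots poktd ybljw ncg gmu lriep igbdl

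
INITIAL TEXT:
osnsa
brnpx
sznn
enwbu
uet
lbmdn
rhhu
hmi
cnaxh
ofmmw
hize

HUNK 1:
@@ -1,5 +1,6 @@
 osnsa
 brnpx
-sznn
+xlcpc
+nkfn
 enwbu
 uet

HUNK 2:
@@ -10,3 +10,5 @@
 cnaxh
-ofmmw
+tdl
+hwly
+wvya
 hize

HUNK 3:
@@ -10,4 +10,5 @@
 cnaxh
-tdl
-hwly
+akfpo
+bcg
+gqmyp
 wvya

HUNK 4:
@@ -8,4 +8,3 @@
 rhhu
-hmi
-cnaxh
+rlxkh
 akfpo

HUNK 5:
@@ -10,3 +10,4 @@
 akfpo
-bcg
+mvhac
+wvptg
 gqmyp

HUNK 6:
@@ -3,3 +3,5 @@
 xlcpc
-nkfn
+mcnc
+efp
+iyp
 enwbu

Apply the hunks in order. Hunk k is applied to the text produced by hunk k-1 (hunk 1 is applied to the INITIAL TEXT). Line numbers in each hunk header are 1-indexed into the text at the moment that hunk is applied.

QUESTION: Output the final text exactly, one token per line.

Hunk 1: at line 1 remove [sznn] add [xlcpc,nkfn] -> 12 lines: osnsa brnpx xlcpc nkfn enwbu uet lbmdn rhhu hmi cnaxh ofmmw hize
Hunk 2: at line 10 remove [ofmmw] add [tdl,hwly,wvya] -> 14 lines: osnsa brnpx xlcpc nkfn enwbu uet lbmdn rhhu hmi cnaxh tdl hwly wvya hize
Hunk 3: at line 10 remove [tdl,hwly] add [akfpo,bcg,gqmyp] -> 15 lines: osnsa brnpx xlcpc nkfn enwbu uet lbmdn rhhu hmi cnaxh akfpo bcg gqmyp wvya hize
Hunk 4: at line 8 remove [hmi,cnaxh] add [rlxkh] -> 14 lines: osnsa brnpx xlcpc nkfn enwbu uet lbmdn rhhu rlxkh akfpo bcg gqmyp wvya hize
Hunk 5: at line 10 remove [bcg] add [mvhac,wvptg] -> 15 lines: osnsa brnpx xlcpc nkfn enwbu uet lbmdn rhhu rlxkh akfpo mvhac wvptg gqmyp wvya hize
Hunk 6: at line 3 remove [nkfn] add [mcnc,efp,iyp] -> 17 lines: osnsa brnpx xlcpc mcnc efp iyp enwbu uet lbmdn rhhu rlxkh akfpo mvhac wvptg gqmyp wvya hize

Answer: osnsa
brnpx
xlcpc
mcnc
efp
iyp
enwbu
uet
lbmdn
rhhu
rlxkh
akfpo
mvhac
wvptg
gqmyp
wvya
hize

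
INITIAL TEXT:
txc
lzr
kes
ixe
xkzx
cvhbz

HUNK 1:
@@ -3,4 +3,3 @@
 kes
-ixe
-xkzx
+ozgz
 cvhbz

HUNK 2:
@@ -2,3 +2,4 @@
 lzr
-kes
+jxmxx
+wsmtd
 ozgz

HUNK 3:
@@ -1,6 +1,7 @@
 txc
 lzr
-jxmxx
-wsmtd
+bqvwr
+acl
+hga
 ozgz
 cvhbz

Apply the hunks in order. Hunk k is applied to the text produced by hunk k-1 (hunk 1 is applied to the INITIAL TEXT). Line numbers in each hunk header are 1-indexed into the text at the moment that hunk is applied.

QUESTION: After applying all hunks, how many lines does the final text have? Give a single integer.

Answer: 7

Derivation:
Hunk 1: at line 3 remove [ixe,xkzx] add [ozgz] -> 5 lines: txc lzr kes ozgz cvhbz
Hunk 2: at line 2 remove [kes] add [jxmxx,wsmtd] -> 6 lines: txc lzr jxmxx wsmtd ozgz cvhbz
Hunk 3: at line 1 remove [jxmxx,wsmtd] add [bqvwr,acl,hga] -> 7 lines: txc lzr bqvwr acl hga ozgz cvhbz
Final line count: 7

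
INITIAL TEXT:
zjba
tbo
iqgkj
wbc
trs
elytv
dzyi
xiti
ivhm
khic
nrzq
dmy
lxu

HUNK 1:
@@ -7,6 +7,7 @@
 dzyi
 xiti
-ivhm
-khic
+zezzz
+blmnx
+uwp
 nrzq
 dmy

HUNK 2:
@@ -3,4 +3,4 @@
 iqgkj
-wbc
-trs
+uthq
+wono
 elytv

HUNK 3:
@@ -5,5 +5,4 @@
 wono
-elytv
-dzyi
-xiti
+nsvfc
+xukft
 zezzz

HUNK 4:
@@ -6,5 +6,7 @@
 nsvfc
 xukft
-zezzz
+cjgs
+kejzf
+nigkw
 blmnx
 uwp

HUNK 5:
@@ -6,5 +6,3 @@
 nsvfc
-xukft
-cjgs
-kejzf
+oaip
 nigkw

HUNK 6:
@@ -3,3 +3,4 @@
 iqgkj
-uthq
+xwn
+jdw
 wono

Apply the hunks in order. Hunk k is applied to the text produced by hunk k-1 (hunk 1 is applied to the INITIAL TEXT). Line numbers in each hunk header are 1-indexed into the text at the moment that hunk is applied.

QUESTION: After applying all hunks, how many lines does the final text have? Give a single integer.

Answer: 14

Derivation:
Hunk 1: at line 7 remove [ivhm,khic] add [zezzz,blmnx,uwp] -> 14 lines: zjba tbo iqgkj wbc trs elytv dzyi xiti zezzz blmnx uwp nrzq dmy lxu
Hunk 2: at line 3 remove [wbc,trs] add [uthq,wono] -> 14 lines: zjba tbo iqgkj uthq wono elytv dzyi xiti zezzz blmnx uwp nrzq dmy lxu
Hunk 3: at line 5 remove [elytv,dzyi,xiti] add [nsvfc,xukft] -> 13 lines: zjba tbo iqgkj uthq wono nsvfc xukft zezzz blmnx uwp nrzq dmy lxu
Hunk 4: at line 6 remove [zezzz] add [cjgs,kejzf,nigkw] -> 15 lines: zjba tbo iqgkj uthq wono nsvfc xukft cjgs kejzf nigkw blmnx uwp nrzq dmy lxu
Hunk 5: at line 6 remove [xukft,cjgs,kejzf] add [oaip] -> 13 lines: zjba tbo iqgkj uthq wono nsvfc oaip nigkw blmnx uwp nrzq dmy lxu
Hunk 6: at line 3 remove [uthq] add [xwn,jdw] -> 14 lines: zjba tbo iqgkj xwn jdw wono nsvfc oaip nigkw blmnx uwp nrzq dmy lxu
Final line count: 14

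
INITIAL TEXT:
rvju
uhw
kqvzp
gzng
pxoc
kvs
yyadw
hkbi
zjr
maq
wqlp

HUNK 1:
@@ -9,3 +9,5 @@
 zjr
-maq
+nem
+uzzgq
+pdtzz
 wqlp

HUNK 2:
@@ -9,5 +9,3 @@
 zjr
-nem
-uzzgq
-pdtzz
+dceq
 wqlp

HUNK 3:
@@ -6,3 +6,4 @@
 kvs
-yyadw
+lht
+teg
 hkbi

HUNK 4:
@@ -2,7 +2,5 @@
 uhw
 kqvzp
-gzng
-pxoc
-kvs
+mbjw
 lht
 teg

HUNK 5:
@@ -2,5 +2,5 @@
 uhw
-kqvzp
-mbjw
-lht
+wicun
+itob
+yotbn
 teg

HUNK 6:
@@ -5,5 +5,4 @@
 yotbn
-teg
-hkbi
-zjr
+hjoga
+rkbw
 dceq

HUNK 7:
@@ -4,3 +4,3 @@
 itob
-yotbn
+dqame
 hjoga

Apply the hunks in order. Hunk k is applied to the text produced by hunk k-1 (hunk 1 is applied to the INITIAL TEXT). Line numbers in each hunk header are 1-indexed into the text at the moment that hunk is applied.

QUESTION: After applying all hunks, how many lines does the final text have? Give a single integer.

Hunk 1: at line 9 remove [maq] add [nem,uzzgq,pdtzz] -> 13 lines: rvju uhw kqvzp gzng pxoc kvs yyadw hkbi zjr nem uzzgq pdtzz wqlp
Hunk 2: at line 9 remove [nem,uzzgq,pdtzz] add [dceq] -> 11 lines: rvju uhw kqvzp gzng pxoc kvs yyadw hkbi zjr dceq wqlp
Hunk 3: at line 6 remove [yyadw] add [lht,teg] -> 12 lines: rvju uhw kqvzp gzng pxoc kvs lht teg hkbi zjr dceq wqlp
Hunk 4: at line 2 remove [gzng,pxoc,kvs] add [mbjw] -> 10 lines: rvju uhw kqvzp mbjw lht teg hkbi zjr dceq wqlp
Hunk 5: at line 2 remove [kqvzp,mbjw,lht] add [wicun,itob,yotbn] -> 10 lines: rvju uhw wicun itob yotbn teg hkbi zjr dceq wqlp
Hunk 6: at line 5 remove [teg,hkbi,zjr] add [hjoga,rkbw] -> 9 lines: rvju uhw wicun itob yotbn hjoga rkbw dceq wqlp
Hunk 7: at line 4 remove [yotbn] add [dqame] -> 9 lines: rvju uhw wicun itob dqame hjoga rkbw dceq wqlp
Final line count: 9

Answer: 9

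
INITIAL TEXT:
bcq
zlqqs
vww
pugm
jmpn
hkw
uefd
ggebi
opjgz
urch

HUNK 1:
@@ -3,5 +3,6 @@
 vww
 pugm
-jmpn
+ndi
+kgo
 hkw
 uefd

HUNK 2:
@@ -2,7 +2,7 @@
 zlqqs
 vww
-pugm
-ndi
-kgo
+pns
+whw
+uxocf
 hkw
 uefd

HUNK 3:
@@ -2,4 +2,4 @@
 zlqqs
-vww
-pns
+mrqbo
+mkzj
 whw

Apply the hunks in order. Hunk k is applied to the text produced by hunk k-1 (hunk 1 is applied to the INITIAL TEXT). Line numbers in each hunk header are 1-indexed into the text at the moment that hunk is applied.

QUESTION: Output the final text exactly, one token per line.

Answer: bcq
zlqqs
mrqbo
mkzj
whw
uxocf
hkw
uefd
ggebi
opjgz
urch

Derivation:
Hunk 1: at line 3 remove [jmpn] add [ndi,kgo] -> 11 lines: bcq zlqqs vww pugm ndi kgo hkw uefd ggebi opjgz urch
Hunk 2: at line 2 remove [pugm,ndi,kgo] add [pns,whw,uxocf] -> 11 lines: bcq zlqqs vww pns whw uxocf hkw uefd ggebi opjgz urch
Hunk 3: at line 2 remove [vww,pns] add [mrqbo,mkzj] -> 11 lines: bcq zlqqs mrqbo mkzj whw uxocf hkw uefd ggebi opjgz urch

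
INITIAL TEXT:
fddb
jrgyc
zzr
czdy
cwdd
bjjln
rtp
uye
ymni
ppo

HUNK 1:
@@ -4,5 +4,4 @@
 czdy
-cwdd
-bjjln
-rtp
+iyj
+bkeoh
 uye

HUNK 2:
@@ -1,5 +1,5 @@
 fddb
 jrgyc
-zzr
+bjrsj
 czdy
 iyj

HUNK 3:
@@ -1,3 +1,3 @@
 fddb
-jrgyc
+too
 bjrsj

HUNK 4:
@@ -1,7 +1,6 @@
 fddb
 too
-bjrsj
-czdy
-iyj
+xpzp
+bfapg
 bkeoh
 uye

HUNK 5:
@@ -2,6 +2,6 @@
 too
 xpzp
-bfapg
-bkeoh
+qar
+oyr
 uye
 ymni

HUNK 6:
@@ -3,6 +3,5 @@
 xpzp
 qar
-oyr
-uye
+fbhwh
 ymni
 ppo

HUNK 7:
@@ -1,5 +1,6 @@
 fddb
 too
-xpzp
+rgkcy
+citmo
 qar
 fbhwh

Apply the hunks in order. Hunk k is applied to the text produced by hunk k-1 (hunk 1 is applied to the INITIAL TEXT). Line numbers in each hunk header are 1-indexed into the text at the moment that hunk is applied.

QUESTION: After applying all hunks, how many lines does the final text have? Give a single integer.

Answer: 8

Derivation:
Hunk 1: at line 4 remove [cwdd,bjjln,rtp] add [iyj,bkeoh] -> 9 lines: fddb jrgyc zzr czdy iyj bkeoh uye ymni ppo
Hunk 2: at line 1 remove [zzr] add [bjrsj] -> 9 lines: fddb jrgyc bjrsj czdy iyj bkeoh uye ymni ppo
Hunk 3: at line 1 remove [jrgyc] add [too] -> 9 lines: fddb too bjrsj czdy iyj bkeoh uye ymni ppo
Hunk 4: at line 1 remove [bjrsj,czdy,iyj] add [xpzp,bfapg] -> 8 lines: fddb too xpzp bfapg bkeoh uye ymni ppo
Hunk 5: at line 2 remove [bfapg,bkeoh] add [qar,oyr] -> 8 lines: fddb too xpzp qar oyr uye ymni ppo
Hunk 6: at line 3 remove [oyr,uye] add [fbhwh] -> 7 lines: fddb too xpzp qar fbhwh ymni ppo
Hunk 7: at line 1 remove [xpzp] add [rgkcy,citmo] -> 8 lines: fddb too rgkcy citmo qar fbhwh ymni ppo
Final line count: 8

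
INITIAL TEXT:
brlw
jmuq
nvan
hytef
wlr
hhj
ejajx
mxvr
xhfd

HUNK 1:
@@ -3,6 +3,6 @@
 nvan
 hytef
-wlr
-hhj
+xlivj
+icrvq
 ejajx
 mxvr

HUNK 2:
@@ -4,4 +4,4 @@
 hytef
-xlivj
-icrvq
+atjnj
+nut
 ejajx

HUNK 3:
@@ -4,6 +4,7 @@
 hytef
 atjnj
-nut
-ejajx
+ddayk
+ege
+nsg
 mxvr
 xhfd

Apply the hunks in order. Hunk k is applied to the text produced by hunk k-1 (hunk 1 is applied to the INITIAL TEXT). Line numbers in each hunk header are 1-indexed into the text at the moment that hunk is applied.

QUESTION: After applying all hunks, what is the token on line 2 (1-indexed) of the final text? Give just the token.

Hunk 1: at line 3 remove [wlr,hhj] add [xlivj,icrvq] -> 9 lines: brlw jmuq nvan hytef xlivj icrvq ejajx mxvr xhfd
Hunk 2: at line 4 remove [xlivj,icrvq] add [atjnj,nut] -> 9 lines: brlw jmuq nvan hytef atjnj nut ejajx mxvr xhfd
Hunk 3: at line 4 remove [nut,ejajx] add [ddayk,ege,nsg] -> 10 lines: brlw jmuq nvan hytef atjnj ddayk ege nsg mxvr xhfd
Final line 2: jmuq

Answer: jmuq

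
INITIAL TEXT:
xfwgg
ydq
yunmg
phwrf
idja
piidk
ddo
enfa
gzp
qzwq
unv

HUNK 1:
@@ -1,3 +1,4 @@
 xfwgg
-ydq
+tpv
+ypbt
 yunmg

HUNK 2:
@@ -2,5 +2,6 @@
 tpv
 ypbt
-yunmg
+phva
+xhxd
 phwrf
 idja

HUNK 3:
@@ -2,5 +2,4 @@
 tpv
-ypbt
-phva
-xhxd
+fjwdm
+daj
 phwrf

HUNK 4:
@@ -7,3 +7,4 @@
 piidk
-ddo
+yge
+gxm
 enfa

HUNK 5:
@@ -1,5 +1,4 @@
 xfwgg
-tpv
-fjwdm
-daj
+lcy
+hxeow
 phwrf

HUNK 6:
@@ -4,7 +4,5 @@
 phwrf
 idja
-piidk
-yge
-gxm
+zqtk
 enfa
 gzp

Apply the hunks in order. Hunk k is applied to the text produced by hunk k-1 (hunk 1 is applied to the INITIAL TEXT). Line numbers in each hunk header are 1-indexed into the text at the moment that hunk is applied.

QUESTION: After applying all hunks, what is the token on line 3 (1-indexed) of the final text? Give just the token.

Hunk 1: at line 1 remove [ydq] add [tpv,ypbt] -> 12 lines: xfwgg tpv ypbt yunmg phwrf idja piidk ddo enfa gzp qzwq unv
Hunk 2: at line 2 remove [yunmg] add [phva,xhxd] -> 13 lines: xfwgg tpv ypbt phva xhxd phwrf idja piidk ddo enfa gzp qzwq unv
Hunk 3: at line 2 remove [ypbt,phva,xhxd] add [fjwdm,daj] -> 12 lines: xfwgg tpv fjwdm daj phwrf idja piidk ddo enfa gzp qzwq unv
Hunk 4: at line 7 remove [ddo] add [yge,gxm] -> 13 lines: xfwgg tpv fjwdm daj phwrf idja piidk yge gxm enfa gzp qzwq unv
Hunk 5: at line 1 remove [tpv,fjwdm,daj] add [lcy,hxeow] -> 12 lines: xfwgg lcy hxeow phwrf idja piidk yge gxm enfa gzp qzwq unv
Hunk 6: at line 4 remove [piidk,yge,gxm] add [zqtk] -> 10 lines: xfwgg lcy hxeow phwrf idja zqtk enfa gzp qzwq unv
Final line 3: hxeow

Answer: hxeow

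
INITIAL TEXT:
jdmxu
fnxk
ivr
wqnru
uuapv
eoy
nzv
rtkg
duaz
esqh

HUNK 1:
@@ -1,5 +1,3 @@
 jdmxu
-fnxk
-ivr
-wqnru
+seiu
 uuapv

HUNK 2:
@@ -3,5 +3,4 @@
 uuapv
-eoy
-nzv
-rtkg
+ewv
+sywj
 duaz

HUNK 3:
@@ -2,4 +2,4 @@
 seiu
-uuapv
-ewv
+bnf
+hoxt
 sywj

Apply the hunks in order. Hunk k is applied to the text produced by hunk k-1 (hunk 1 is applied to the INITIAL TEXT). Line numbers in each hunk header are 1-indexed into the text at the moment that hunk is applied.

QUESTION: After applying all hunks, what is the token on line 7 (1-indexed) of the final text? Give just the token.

Hunk 1: at line 1 remove [fnxk,ivr,wqnru] add [seiu] -> 8 lines: jdmxu seiu uuapv eoy nzv rtkg duaz esqh
Hunk 2: at line 3 remove [eoy,nzv,rtkg] add [ewv,sywj] -> 7 lines: jdmxu seiu uuapv ewv sywj duaz esqh
Hunk 3: at line 2 remove [uuapv,ewv] add [bnf,hoxt] -> 7 lines: jdmxu seiu bnf hoxt sywj duaz esqh
Final line 7: esqh

Answer: esqh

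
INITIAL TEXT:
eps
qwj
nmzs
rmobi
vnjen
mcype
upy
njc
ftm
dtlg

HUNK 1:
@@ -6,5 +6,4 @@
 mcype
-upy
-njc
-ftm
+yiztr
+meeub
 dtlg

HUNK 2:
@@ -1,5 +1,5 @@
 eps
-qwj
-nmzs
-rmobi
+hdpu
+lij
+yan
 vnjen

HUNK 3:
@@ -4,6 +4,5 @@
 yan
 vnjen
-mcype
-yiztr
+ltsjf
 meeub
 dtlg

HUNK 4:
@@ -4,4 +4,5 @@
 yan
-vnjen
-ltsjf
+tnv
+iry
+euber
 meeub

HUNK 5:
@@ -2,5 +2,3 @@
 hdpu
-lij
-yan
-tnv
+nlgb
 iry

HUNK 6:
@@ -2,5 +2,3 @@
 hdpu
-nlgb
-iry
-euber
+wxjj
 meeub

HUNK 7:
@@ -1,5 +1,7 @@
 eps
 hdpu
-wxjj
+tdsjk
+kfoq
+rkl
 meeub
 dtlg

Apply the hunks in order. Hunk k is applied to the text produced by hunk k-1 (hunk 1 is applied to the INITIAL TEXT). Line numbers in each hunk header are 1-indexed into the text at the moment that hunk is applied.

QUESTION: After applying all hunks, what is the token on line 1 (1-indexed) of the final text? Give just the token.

Answer: eps

Derivation:
Hunk 1: at line 6 remove [upy,njc,ftm] add [yiztr,meeub] -> 9 lines: eps qwj nmzs rmobi vnjen mcype yiztr meeub dtlg
Hunk 2: at line 1 remove [qwj,nmzs,rmobi] add [hdpu,lij,yan] -> 9 lines: eps hdpu lij yan vnjen mcype yiztr meeub dtlg
Hunk 3: at line 4 remove [mcype,yiztr] add [ltsjf] -> 8 lines: eps hdpu lij yan vnjen ltsjf meeub dtlg
Hunk 4: at line 4 remove [vnjen,ltsjf] add [tnv,iry,euber] -> 9 lines: eps hdpu lij yan tnv iry euber meeub dtlg
Hunk 5: at line 2 remove [lij,yan,tnv] add [nlgb] -> 7 lines: eps hdpu nlgb iry euber meeub dtlg
Hunk 6: at line 2 remove [nlgb,iry,euber] add [wxjj] -> 5 lines: eps hdpu wxjj meeub dtlg
Hunk 7: at line 1 remove [wxjj] add [tdsjk,kfoq,rkl] -> 7 lines: eps hdpu tdsjk kfoq rkl meeub dtlg
Final line 1: eps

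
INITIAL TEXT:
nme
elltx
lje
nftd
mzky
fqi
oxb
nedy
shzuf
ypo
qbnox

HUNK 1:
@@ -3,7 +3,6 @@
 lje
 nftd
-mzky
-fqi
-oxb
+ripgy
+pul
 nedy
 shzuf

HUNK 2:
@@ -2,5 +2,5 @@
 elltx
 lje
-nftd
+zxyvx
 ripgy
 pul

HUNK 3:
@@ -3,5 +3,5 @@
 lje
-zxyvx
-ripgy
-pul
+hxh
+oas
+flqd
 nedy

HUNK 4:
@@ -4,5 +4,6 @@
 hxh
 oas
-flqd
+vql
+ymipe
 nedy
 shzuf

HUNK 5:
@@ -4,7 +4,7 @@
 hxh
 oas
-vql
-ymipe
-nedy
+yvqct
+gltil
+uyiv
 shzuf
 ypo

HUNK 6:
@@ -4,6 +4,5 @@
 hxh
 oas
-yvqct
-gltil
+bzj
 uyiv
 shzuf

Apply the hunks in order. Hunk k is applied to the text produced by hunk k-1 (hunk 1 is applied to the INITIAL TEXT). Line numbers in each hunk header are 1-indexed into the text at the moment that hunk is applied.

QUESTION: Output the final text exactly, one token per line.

Hunk 1: at line 3 remove [mzky,fqi,oxb] add [ripgy,pul] -> 10 lines: nme elltx lje nftd ripgy pul nedy shzuf ypo qbnox
Hunk 2: at line 2 remove [nftd] add [zxyvx] -> 10 lines: nme elltx lje zxyvx ripgy pul nedy shzuf ypo qbnox
Hunk 3: at line 3 remove [zxyvx,ripgy,pul] add [hxh,oas,flqd] -> 10 lines: nme elltx lje hxh oas flqd nedy shzuf ypo qbnox
Hunk 4: at line 4 remove [flqd] add [vql,ymipe] -> 11 lines: nme elltx lje hxh oas vql ymipe nedy shzuf ypo qbnox
Hunk 5: at line 4 remove [vql,ymipe,nedy] add [yvqct,gltil,uyiv] -> 11 lines: nme elltx lje hxh oas yvqct gltil uyiv shzuf ypo qbnox
Hunk 6: at line 4 remove [yvqct,gltil] add [bzj] -> 10 lines: nme elltx lje hxh oas bzj uyiv shzuf ypo qbnox

Answer: nme
elltx
lje
hxh
oas
bzj
uyiv
shzuf
ypo
qbnox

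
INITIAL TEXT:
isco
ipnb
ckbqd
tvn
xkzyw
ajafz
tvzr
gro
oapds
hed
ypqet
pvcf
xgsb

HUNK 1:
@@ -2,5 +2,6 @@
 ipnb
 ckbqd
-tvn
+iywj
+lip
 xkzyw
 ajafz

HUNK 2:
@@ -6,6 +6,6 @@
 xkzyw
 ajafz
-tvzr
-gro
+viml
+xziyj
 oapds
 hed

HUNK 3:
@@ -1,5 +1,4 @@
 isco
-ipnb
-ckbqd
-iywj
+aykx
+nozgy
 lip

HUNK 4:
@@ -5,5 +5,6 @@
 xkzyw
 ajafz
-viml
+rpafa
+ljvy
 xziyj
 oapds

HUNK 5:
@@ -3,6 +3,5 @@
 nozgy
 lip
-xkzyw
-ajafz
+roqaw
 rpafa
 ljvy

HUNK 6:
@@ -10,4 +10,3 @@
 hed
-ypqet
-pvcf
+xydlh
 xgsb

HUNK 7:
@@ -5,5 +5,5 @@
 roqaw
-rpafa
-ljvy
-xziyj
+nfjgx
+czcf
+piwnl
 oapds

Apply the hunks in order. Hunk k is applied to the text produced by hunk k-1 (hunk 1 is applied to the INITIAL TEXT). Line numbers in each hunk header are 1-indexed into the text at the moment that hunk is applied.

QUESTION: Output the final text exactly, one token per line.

Answer: isco
aykx
nozgy
lip
roqaw
nfjgx
czcf
piwnl
oapds
hed
xydlh
xgsb

Derivation:
Hunk 1: at line 2 remove [tvn] add [iywj,lip] -> 14 lines: isco ipnb ckbqd iywj lip xkzyw ajafz tvzr gro oapds hed ypqet pvcf xgsb
Hunk 2: at line 6 remove [tvzr,gro] add [viml,xziyj] -> 14 lines: isco ipnb ckbqd iywj lip xkzyw ajafz viml xziyj oapds hed ypqet pvcf xgsb
Hunk 3: at line 1 remove [ipnb,ckbqd,iywj] add [aykx,nozgy] -> 13 lines: isco aykx nozgy lip xkzyw ajafz viml xziyj oapds hed ypqet pvcf xgsb
Hunk 4: at line 5 remove [viml] add [rpafa,ljvy] -> 14 lines: isco aykx nozgy lip xkzyw ajafz rpafa ljvy xziyj oapds hed ypqet pvcf xgsb
Hunk 5: at line 3 remove [xkzyw,ajafz] add [roqaw] -> 13 lines: isco aykx nozgy lip roqaw rpafa ljvy xziyj oapds hed ypqet pvcf xgsb
Hunk 6: at line 10 remove [ypqet,pvcf] add [xydlh] -> 12 lines: isco aykx nozgy lip roqaw rpafa ljvy xziyj oapds hed xydlh xgsb
Hunk 7: at line 5 remove [rpafa,ljvy,xziyj] add [nfjgx,czcf,piwnl] -> 12 lines: isco aykx nozgy lip roqaw nfjgx czcf piwnl oapds hed xydlh xgsb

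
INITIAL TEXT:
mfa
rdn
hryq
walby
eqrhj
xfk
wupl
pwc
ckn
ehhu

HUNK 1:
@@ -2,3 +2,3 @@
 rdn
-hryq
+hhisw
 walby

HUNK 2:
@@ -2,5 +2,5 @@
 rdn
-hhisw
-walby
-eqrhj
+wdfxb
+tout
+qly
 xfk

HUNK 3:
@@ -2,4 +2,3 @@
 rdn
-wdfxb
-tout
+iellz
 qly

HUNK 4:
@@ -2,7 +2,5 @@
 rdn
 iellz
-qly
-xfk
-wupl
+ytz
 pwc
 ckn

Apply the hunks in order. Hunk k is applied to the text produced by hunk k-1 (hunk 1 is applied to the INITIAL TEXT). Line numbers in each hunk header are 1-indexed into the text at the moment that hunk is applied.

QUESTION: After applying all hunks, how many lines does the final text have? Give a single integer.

Hunk 1: at line 2 remove [hryq] add [hhisw] -> 10 lines: mfa rdn hhisw walby eqrhj xfk wupl pwc ckn ehhu
Hunk 2: at line 2 remove [hhisw,walby,eqrhj] add [wdfxb,tout,qly] -> 10 lines: mfa rdn wdfxb tout qly xfk wupl pwc ckn ehhu
Hunk 3: at line 2 remove [wdfxb,tout] add [iellz] -> 9 lines: mfa rdn iellz qly xfk wupl pwc ckn ehhu
Hunk 4: at line 2 remove [qly,xfk,wupl] add [ytz] -> 7 lines: mfa rdn iellz ytz pwc ckn ehhu
Final line count: 7

Answer: 7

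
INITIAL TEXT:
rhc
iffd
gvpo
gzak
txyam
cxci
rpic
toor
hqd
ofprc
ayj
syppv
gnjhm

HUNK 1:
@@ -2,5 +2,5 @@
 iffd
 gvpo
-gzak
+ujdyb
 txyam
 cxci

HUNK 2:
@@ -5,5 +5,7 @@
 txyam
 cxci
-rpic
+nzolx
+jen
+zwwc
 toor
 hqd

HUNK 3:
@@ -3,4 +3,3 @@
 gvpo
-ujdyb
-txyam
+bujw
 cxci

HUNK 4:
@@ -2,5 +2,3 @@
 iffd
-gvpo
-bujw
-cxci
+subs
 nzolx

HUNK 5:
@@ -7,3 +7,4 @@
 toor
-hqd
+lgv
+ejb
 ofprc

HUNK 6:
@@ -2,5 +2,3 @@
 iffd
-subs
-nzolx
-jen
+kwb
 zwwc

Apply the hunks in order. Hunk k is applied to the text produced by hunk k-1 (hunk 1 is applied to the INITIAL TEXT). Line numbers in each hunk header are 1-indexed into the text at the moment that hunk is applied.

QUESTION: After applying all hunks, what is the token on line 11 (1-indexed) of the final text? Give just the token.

Answer: gnjhm

Derivation:
Hunk 1: at line 2 remove [gzak] add [ujdyb] -> 13 lines: rhc iffd gvpo ujdyb txyam cxci rpic toor hqd ofprc ayj syppv gnjhm
Hunk 2: at line 5 remove [rpic] add [nzolx,jen,zwwc] -> 15 lines: rhc iffd gvpo ujdyb txyam cxci nzolx jen zwwc toor hqd ofprc ayj syppv gnjhm
Hunk 3: at line 3 remove [ujdyb,txyam] add [bujw] -> 14 lines: rhc iffd gvpo bujw cxci nzolx jen zwwc toor hqd ofprc ayj syppv gnjhm
Hunk 4: at line 2 remove [gvpo,bujw,cxci] add [subs] -> 12 lines: rhc iffd subs nzolx jen zwwc toor hqd ofprc ayj syppv gnjhm
Hunk 5: at line 7 remove [hqd] add [lgv,ejb] -> 13 lines: rhc iffd subs nzolx jen zwwc toor lgv ejb ofprc ayj syppv gnjhm
Hunk 6: at line 2 remove [subs,nzolx,jen] add [kwb] -> 11 lines: rhc iffd kwb zwwc toor lgv ejb ofprc ayj syppv gnjhm
Final line 11: gnjhm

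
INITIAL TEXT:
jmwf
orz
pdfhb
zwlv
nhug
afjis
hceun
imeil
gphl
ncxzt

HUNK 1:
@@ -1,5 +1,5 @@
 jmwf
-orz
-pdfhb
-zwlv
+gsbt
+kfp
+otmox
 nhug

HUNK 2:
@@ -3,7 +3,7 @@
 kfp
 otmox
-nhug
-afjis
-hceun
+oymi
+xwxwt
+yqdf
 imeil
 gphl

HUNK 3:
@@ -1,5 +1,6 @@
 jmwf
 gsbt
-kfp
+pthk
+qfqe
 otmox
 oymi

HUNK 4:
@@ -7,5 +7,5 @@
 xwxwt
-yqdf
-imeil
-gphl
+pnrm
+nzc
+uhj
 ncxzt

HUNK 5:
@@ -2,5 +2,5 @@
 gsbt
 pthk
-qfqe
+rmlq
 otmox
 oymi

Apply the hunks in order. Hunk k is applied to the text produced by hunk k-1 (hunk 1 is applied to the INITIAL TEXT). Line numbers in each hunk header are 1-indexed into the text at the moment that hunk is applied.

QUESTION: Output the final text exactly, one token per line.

Hunk 1: at line 1 remove [orz,pdfhb,zwlv] add [gsbt,kfp,otmox] -> 10 lines: jmwf gsbt kfp otmox nhug afjis hceun imeil gphl ncxzt
Hunk 2: at line 3 remove [nhug,afjis,hceun] add [oymi,xwxwt,yqdf] -> 10 lines: jmwf gsbt kfp otmox oymi xwxwt yqdf imeil gphl ncxzt
Hunk 3: at line 1 remove [kfp] add [pthk,qfqe] -> 11 lines: jmwf gsbt pthk qfqe otmox oymi xwxwt yqdf imeil gphl ncxzt
Hunk 4: at line 7 remove [yqdf,imeil,gphl] add [pnrm,nzc,uhj] -> 11 lines: jmwf gsbt pthk qfqe otmox oymi xwxwt pnrm nzc uhj ncxzt
Hunk 5: at line 2 remove [qfqe] add [rmlq] -> 11 lines: jmwf gsbt pthk rmlq otmox oymi xwxwt pnrm nzc uhj ncxzt

Answer: jmwf
gsbt
pthk
rmlq
otmox
oymi
xwxwt
pnrm
nzc
uhj
ncxzt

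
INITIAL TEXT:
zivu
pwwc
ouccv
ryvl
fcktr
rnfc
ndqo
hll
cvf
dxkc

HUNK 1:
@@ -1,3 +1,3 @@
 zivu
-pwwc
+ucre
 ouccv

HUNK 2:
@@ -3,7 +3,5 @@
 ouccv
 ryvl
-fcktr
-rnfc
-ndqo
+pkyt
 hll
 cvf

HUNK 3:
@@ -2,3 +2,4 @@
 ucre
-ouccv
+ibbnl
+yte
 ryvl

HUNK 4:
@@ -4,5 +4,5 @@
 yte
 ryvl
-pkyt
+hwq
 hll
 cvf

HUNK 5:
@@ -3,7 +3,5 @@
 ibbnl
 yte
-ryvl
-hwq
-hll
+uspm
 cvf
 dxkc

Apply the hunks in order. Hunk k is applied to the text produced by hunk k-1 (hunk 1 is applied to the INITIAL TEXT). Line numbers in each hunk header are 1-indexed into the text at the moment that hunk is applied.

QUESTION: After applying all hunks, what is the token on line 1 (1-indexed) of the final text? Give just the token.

Answer: zivu

Derivation:
Hunk 1: at line 1 remove [pwwc] add [ucre] -> 10 lines: zivu ucre ouccv ryvl fcktr rnfc ndqo hll cvf dxkc
Hunk 2: at line 3 remove [fcktr,rnfc,ndqo] add [pkyt] -> 8 lines: zivu ucre ouccv ryvl pkyt hll cvf dxkc
Hunk 3: at line 2 remove [ouccv] add [ibbnl,yte] -> 9 lines: zivu ucre ibbnl yte ryvl pkyt hll cvf dxkc
Hunk 4: at line 4 remove [pkyt] add [hwq] -> 9 lines: zivu ucre ibbnl yte ryvl hwq hll cvf dxkc
Hunk 5: at line 3 remove [ryvl,hwq,hll] add [uspm] -> 7 lines: zivu ucre ibbnl yte uspm cvf dxkc
Final line 1: zivu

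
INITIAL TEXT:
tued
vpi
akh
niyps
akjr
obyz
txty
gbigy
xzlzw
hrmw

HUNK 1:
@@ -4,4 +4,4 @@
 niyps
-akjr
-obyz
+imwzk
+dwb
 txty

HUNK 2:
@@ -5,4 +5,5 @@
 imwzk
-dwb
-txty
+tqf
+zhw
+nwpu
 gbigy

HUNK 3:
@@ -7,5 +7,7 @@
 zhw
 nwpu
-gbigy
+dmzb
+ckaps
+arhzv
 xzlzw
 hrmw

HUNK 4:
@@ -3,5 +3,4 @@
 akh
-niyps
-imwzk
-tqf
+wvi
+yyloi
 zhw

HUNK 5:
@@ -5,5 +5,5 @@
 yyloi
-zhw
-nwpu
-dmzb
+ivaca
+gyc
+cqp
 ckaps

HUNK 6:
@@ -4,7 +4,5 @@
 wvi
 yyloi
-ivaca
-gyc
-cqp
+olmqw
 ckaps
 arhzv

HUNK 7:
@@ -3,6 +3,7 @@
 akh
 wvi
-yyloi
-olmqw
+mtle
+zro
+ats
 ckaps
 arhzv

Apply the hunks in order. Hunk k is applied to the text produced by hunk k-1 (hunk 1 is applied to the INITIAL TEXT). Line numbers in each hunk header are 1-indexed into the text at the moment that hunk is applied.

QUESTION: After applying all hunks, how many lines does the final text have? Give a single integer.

Hunk 1: at line 4 remove [akjr,obyz] add [imwzk,dwb] -> 10 lines: tued vpi akh niyps imwzk dwb txty gbigy xzlzw hrmw
Hunk 2: at line 5 remove [dwb,txty] add [tqf,zhw,nwpu] -> 11 lines: tued vpi akh niyps imwzk tqf zhw nwpu gbigy xzlzw hrmw
Hunk 3: at line 7 remove [gbigy] add [dmzb,ckaps,arhzv] -> 13 lines: tued vpi akh niyps imwzk tqf zhw nwpu dmzb ckaps arhzv xzlzw hrmw
Hunk 4: at line 3 remove [niyps,imwzk,tqf] add [wvi,yyloi] -> 12 lines: tued vpi akh wvi yyloi zhw nwpu dmzb ckaps arhzv xzlzw hrmw
Hunk 5: at line 5 remove [zhw,nwpu,dmzb] add [ivaca,gyc,cqp] -> 12 lines: tued vpi akh wvi yyloi ivaca gyc cqp ckaps arhzv xzlzw hrmw
Hunk 6: at line 4 remove [ivaca,gyc,cqp] add [olmqw] -> 10 lines: tued vpi akh wvi yyloi olmqw ckaps arhzv xzlzw hrmw
Hunk 7: at line 3 remove [yyloi,olmqw] add [mtle,zro,ats] -> 11 lines: tued vpi akh wvi mtle zro ats ckaps arhzv xzlzw hrmw
Final line count: 11

Answer: 11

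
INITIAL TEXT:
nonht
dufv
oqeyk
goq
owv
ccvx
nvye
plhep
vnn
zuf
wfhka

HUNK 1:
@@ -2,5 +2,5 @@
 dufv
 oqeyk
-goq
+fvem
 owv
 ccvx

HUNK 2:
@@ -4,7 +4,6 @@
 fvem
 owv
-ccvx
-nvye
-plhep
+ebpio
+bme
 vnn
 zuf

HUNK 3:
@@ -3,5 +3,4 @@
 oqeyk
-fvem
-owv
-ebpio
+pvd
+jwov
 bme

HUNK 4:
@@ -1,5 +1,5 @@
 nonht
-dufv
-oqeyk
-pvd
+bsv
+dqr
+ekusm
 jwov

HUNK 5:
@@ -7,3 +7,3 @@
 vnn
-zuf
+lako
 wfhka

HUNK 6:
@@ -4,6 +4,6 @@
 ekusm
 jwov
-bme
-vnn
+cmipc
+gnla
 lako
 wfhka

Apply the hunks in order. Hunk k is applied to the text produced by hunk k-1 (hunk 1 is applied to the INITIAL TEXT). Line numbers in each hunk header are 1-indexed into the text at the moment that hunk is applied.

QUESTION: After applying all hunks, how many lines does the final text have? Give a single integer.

Hunk 1: at line 2 remove [goq] add [fvem] -> 11 lines: nonht dufv oqeyk fvem owv ccvx nvye plhep vnn zuf wfhka
Hunk 2: at line 4 remove [ccvx,nvye,plhep] add [ebpio,bme] -> 10 lines: nonht dufv oqeyk fvem owv ebpio bme vnn zuf wfhka
Hunk 3: at line 3 remove [fvem,owv,ebpio] add [pvd,jwov] -> 9 lines: nonht dufv oqeyk pvd jwov bme vnn zuf wfhka
Hunk 4: at line 1 remove [dufv,oqeyk,pvd] add [bsv,dqr,ekusm] -> 9 lines: nonht bsv dqr ekusm jwov bme vnn zuf wfhka
Hunk 5: at line 7 remove [zuf] add [lako] -> 9 lines: nonht bsv dqr ekusm jwov bme vnn lako wfhka
Hunk 6: at line 4 remove [bme,vnn] add [cmipc,gnla] -> 9 lines: nonht bsv dqr ekusm jwov cmipc gnla lako wfhka
Final line count: 9

Answer: 9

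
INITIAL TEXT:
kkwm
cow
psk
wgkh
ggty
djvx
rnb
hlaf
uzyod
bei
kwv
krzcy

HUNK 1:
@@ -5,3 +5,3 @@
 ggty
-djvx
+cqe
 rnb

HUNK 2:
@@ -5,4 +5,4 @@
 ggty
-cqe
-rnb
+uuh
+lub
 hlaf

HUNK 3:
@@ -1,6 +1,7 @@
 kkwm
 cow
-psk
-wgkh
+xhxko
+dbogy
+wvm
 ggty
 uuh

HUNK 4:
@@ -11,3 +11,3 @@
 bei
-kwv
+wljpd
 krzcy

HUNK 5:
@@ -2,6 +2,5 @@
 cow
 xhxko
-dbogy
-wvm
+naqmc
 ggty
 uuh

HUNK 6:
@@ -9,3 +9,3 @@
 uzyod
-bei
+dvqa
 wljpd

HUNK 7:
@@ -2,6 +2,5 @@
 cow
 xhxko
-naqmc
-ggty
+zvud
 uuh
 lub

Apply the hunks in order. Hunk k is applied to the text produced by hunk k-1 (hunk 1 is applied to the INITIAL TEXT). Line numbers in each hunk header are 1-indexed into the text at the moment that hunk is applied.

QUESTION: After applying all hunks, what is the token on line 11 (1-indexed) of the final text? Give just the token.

Hunk 1: at line 5 remove [djvx] add [cqe] -> 12 lines: kkwm cow psk wgkh ggty cqe rnb hlaf uzyod bei kwv krzcy
Hunk 2: at line 5 remove [cqe,rnb] add [uuh,lub] -> 12 lines: kkwm cow psk wgkh ggty uuh lub hlaf uzyod bei kwv krzcy
Hunk 3: at line 1 remove [psk,wgkh] add [xhxko,dbogy,wvm] -> 13 lines: kkwm cow xhxko dbogy wvm ggty uuh lub hlaf uzyod bei kwv krzcy
Hunk 4: at line 11 remove [kwv] add [wljpd] -> 13 lines: kkwm cow xhxko dbogy wvm ggty uuh lub hlaf uzyod bei wljpd krzcy
Hunk 5: at line 2 remove [dbogy,wvm] add [naqmc] -> 12 lines: kkwm cow xhxko naqmc ggty uuh lub hlaf uzyod bei wljpd krzcy
Hunk 6: at line 9 remove [bei] add [dvqa] -> 12 lines: kkwm cow xhxko naqmc ggty uuh lub hlaf uzyod dvqa wljpd krzcy
Hunk 7: at line 2 remove [naqmc,ggty] add [zvud] -> 11 lines: kkwm cow xhxko zvud uuh lub hlaf uzyod dvqa wljpd krzcy
Final line 11: krzcy

Answer: krzcy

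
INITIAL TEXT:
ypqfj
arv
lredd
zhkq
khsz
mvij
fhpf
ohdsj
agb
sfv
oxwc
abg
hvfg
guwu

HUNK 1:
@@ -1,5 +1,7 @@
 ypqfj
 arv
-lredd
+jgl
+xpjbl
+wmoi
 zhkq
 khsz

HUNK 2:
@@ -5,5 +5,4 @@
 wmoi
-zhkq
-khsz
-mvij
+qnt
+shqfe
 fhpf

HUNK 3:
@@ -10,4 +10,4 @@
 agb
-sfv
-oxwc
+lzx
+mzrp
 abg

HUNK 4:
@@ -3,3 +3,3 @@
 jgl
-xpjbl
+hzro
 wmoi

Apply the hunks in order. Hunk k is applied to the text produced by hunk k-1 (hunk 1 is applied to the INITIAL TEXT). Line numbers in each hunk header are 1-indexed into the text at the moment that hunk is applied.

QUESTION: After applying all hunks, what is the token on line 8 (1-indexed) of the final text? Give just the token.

Hunk 1: at line 1 remove [lredd] add [jgl,xpjbl,wmoi] -> 16 lines: ypqfj arv jgl xpjbl wmoi zhkq khsz mvij fhpf ohdsj agb sfv oxwc abg hvfg guwu
Hunk 2: at line 5 remove [zhkq,khsz,mvij] add [qnt,shqfe] -> 15 lines: ypqfj arv jgl xpjbl wmoi qnt shqfe fhpf ohdsj agb sfv oxwc abg hvfg guwu
Hunk 3: at line 10 remove [sfv,oxwc] add [lzx,mzrp] -> 15 lines: ypqfj arv jgl xpjbl wmoi qnt shqfe fhpf ohdsj agb lzx mzrp abg hvfg guwu
Hunk 4: at line 3 remove [xpjbl] add [hzro] -> 15 lines: ypqfj arv jgl hzro wmoi qnt shqfe fhpf ohdsj agb lzx mzrp abg hvfg guwu
Final line 8: fhpf

Answer: fhpf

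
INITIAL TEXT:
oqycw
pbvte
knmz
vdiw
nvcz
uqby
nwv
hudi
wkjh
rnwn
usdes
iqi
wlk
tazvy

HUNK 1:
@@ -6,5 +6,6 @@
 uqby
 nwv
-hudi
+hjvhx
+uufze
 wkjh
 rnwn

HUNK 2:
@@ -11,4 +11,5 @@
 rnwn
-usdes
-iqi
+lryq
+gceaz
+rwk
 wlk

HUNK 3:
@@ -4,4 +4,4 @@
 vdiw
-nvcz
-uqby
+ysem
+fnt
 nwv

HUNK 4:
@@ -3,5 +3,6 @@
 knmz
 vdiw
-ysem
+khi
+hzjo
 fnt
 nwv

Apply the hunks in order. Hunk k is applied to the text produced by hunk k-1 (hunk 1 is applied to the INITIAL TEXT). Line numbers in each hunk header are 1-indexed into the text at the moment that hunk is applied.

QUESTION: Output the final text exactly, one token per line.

Hunk 1: at line 6 remove [hudi] add [hjvhx,uufze] -> 15 lines: oqycw pbvte knmz vdiw nvcz uqby nwv hjvhx uufze wkjh rnwn usdes iqi wlk tazvy
Hunk 2: at line 11 remove [usdes,iqi] add [lryq,gceaz,rwk] -> 16 lines: oqycw pbvte knmz vdiw nvcz uqby nwv hjvhx uufze wkjh rnwn lryq gceaz rwk wlk tazvy
Hunk 3: at line 4 remove [nvcz,uqby] add [ysem,fnt] -> 16 lines: oqycw pbvte knmz vdiw ysem fnt nwv hjvhx uufze wkjh rnwn lryq gceaz rwk wlk tazvy
Hunk 4: at line 3 remove [ysem] add [khi,hzjo] -> 17 lines: oqycw pbvte knmz vdiw khi hzjo fnt nwv hjvhx uufze wkjh rnwn lryq gceaz rwk wlk tazvy

Answer: oqycw
pbvte
knmz
vdiw
khi
hzjo
fnt
nwv
hjvhx
uufze
wkjh
rnwn
lryq
gceaz
rwk
wlk
tazvy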